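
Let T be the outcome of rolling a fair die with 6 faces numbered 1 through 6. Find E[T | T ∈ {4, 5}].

P(T ∈ {4, 5}) = 1/3.
Σ over the event: 4·1/6 + 5·1/6 = 3/2.
E[T | T ∈ {4, 5}] = (3/2) / (1/3) = 9/2.

9/2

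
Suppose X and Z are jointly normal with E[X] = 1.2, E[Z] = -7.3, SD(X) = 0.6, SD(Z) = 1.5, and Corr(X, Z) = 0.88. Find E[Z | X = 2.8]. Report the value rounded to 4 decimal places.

The regression of Z on X has slope ρ·σ_Z/σ_X and passes through (μ_X, μ_Z).
E[Z | X=2.8] = -7.3 + (0.88)·(1.5/0.6)·(2.8 − (1.2)) = -7.3 + (2.2)·(1.6) = -3.7800.

-3.7800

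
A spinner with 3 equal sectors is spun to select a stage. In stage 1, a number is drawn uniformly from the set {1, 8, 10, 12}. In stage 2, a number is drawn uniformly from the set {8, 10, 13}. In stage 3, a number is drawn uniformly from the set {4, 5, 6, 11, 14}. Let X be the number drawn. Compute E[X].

313/36

E[X | stage 1] = (1+8+10+12)/4 = 31/4.
E[X | stage 2] = (8+10+13)/3 = 31/3.
E[X | stage 3] = (4+5+6+11+14)/5 = 8.
By the law of total expectation,
E[X] = (1/3)·(31/4) + (1/3)·(31/3) + (1/3)·(8) = 313/36.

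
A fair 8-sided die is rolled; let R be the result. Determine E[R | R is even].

5

Given R is even, R is equally likely to be any of {2, 4, 6, 8}.
E[R | R is even] = (2 + 4 + 6 + 8) / 4 = 5.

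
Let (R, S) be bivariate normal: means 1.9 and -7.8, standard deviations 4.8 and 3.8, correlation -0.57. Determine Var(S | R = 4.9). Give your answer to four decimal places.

9.7484

For a bivariate normal, Var(S | R=x) = σ_S²(1 − ρ²).
Var(S | R=4.9) = (3.8)²·(1 − (-0.57)²) = 14.44·0.6751 = 9.7484.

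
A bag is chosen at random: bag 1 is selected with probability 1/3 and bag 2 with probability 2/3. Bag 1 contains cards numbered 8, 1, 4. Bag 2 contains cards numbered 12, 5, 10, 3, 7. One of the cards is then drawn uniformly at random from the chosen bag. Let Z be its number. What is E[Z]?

287/45

E[Z | bag 1] = (8+1+4)/3 = 13/3.
E[Z | bag 2] = (12+5+10+3+7)/5 = 37/5.
By the law of total expectation,
E[Z] = (1/3)·(13/3) + (2/3)·(37/5) = 287/45.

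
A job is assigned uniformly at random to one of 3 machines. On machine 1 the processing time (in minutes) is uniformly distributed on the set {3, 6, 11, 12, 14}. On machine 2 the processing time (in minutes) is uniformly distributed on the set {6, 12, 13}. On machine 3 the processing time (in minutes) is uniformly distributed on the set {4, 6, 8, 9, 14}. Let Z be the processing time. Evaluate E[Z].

E[Z | machine 1] = (3+6+11+12+14)/5 = 46/5.
E[Z | machine 2] = (6+12+13)/3 = 31/3.
E[Z | machine 3] = (4+6+8+9+14)/5 = 41/5.
E[Z] = (1/3)·(46/5) + (1/3)·(31/3) + (1/3)·(41/5) = 416/45.

416/45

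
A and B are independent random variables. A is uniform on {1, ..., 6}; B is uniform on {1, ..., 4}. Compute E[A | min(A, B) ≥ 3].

9/2

Outcomes with min(A, B) ≥ 3: (3,3), (3,4), (4,3), (4,4), (5,3), (5,4), (6,3), (6,4), each with probability 1/24.
E[A | min(A, B) ≥ 3] = (3 + 3 + 4 + 4 + 5 + 5 + 6 + 6) / 8 = 9/2.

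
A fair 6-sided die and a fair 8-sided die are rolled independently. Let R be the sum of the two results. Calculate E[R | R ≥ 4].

P(R ≥ 4) = 15/16.
E[R | R ≥ 4] = (47/6) / (15/16) = 376/45.

376/45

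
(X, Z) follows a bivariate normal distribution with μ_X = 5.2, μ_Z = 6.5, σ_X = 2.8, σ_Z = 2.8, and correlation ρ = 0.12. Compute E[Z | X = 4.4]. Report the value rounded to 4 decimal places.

6.4040

For a bivariate normal, E[Z | X=x] = μ_Z + ρ·(σ_Z/σ_X)·(x − μ_X).
E[Z | X=4.4] = 6.5 + (0.12)·(2.8/2.8)·(4.4 − (5.2)) = 6.5 + (0.12)·(-0.8) = 6.4040.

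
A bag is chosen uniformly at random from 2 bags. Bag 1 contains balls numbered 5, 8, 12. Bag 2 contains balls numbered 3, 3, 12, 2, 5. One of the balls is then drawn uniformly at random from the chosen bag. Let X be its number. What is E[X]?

20/3

E[X | bag 1] = (5+8+12)/3 = 25/3.
E[X | bag 2] = (3+3+12+2+5)/5 = 5.
E[X] = (1/2)·(25/3) + (1/2)·(5) = 20/3.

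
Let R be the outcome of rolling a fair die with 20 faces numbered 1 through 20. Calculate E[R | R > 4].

P(R > 4) = 4/5.
E[R | R > 4] = (10) / (4/5) = 25/2.

25/2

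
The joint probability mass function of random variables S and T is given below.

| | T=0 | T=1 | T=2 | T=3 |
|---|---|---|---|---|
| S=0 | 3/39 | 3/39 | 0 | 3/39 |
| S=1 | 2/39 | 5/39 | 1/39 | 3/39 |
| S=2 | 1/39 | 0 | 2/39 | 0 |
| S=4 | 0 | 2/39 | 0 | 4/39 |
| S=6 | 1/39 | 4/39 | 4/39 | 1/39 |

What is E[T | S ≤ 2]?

P(S ≤ 2) = 23/39.
Summing T·P(S=x,T=y) over the conditioning event gives 32/39.
E[T | S ≤ 2] = (32/39) / (23/39) = 32/23.

32/23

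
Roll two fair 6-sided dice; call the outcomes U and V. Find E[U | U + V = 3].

3/2

Outcomes with U + V = 3: (1,2), (2,1), each with probability 1/36.
E[U | U + V = 3] = (1 + 2) / 2 = 3/2.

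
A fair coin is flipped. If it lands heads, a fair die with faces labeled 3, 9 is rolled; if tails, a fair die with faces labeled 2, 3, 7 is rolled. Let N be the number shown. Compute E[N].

E[N | heads] = (3+9)/2 = 6.
E[N | tails] = (2+3+7)/3 = 4.
By the law of total expectation,
E[N] = (1/2)·(6) + (1/2)·(4) = 5.

5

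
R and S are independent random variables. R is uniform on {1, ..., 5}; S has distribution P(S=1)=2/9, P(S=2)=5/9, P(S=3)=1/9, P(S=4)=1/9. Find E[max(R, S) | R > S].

51/13

P(R > S) = 26/45.
Summing max(R,S)·P(x,y) over outcomes with R > S gives 34/15.
E[max(R, S) | R > S] = (34/15) / (26/45) = 51/13.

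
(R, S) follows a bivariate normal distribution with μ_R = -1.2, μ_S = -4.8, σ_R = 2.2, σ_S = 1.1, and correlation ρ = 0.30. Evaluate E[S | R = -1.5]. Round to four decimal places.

-4.8450

E[S | R=x] = μ_S + ρ(σ_S/σ_R)(x − μ_R) for jointly normal variables.
E[S | R=-1.5] = -4.8 + (0.30)·(1.1/2.2)·(-1.5 − (-1.2)) = -4.8 + (0.15)·(-0.3) = -4.8450.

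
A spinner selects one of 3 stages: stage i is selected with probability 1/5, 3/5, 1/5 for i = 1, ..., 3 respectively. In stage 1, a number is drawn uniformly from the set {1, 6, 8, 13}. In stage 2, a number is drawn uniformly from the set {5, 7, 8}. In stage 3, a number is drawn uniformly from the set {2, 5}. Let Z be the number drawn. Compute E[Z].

E[Z | stage 1] = (1+6+8+13)/4 = 7.
E[Z | stage 2] = (5+7+8)/3 = 20/3.
E[Z | stage 3] = (2+5)/2 = 7/2.
E[Z] = (1/5)·(7) + (3/5)·(20/3) + (1/5)·(7/2) = 61/10.

61/10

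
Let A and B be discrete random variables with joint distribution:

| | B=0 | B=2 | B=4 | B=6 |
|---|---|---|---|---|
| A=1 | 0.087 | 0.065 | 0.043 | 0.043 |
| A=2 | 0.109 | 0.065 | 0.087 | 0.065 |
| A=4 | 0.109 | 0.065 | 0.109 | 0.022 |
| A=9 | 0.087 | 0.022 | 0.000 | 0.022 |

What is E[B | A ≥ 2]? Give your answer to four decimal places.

2.2861

P(A ≥ 2) = 0.762.
Summing B·P(A=x,B=y) over the conditioning event gives 1.742.
E[B | A ≥ 2] = (1.742) / (0.762) = 2.2861.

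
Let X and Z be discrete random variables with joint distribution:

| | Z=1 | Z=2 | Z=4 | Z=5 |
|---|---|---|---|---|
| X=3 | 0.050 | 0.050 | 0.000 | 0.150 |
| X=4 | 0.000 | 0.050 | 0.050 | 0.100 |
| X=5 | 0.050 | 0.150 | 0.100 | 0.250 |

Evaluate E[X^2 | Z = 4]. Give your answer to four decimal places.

P(Z = 4) = 0.150.
Σ X^2·P over the event = 16·(0.050) + 25·(0.100) = 3.300.
E[X^2 | Z = 4] = (3.300) / (0.150) = 22.0000.

22.0000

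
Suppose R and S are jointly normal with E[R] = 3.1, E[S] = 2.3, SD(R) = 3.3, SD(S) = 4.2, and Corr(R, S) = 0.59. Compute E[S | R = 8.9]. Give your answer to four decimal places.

6.6553

For a bivariate normal, E[S | R=x] = μ_S + ρ·(σ_S/σ_R)·(x − μ_R).
E[S | R=8.9] = 2.3 + (0.59)·(4.2/3.3)·(8.9 − (3.1)) = 2.3 + (0.75091)·(5.8) = 6.6553.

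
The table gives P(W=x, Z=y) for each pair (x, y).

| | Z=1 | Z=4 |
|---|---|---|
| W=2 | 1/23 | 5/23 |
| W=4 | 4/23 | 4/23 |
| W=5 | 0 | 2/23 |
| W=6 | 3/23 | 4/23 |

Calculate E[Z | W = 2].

7/2

P(W = 2) = 6/23.
Σ Z·P over the event = 1·(1/23) + 4·(5/23) = 21/23.
E[Z | W = 2] = (21/23) / (6/23) = 7/2.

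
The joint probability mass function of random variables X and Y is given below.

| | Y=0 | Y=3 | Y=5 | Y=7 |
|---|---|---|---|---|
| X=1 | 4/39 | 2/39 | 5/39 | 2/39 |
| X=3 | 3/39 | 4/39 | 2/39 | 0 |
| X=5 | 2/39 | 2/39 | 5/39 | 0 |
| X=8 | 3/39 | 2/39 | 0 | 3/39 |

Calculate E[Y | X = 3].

P(X = 3) = 3/13.
Summing Y·P(X=x,Y=y) over the conditioning event gives 22/39.
E[Y | X = 3] = (22/39) / (3/13) = 22/9.

22/9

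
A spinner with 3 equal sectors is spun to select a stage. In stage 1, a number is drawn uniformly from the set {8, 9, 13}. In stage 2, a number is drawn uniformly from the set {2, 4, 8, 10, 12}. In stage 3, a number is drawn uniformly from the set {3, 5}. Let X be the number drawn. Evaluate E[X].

106/15

E[X | stage 1] = (8+9+13)/3 = 10.
E[X | stage 2] = (2+4+8+10+12)/5 = 36/5.
E[X | stage 3] = (3+5)/2 = 4.
E[X] = (1/3)·(10) + (1/3)·(36/5) + (1/3)·(4) = 106/15.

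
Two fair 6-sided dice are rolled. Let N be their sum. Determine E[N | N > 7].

P(N > 7) = 5/12.
Σ over the event: 8·5/36 + 9·1/9 + 10·1/12 + 11·1/18 + 12·1/36 = 35/9.
E[N | N > 7] = (35/9) / (5/12) = 28/3.

28/3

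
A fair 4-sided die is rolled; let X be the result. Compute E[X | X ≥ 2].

3

Given X ≥ 2, X is equally likely to be any of {2, 3, 4}.
E[X | X ≥ 2] = (2 + 3 + 4) / 3 = 3.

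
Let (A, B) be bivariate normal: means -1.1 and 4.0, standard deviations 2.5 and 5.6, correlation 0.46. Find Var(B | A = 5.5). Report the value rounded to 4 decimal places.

The conditional variance in a bivariate normal is σ_B²(1 − ρ²), independent of x.
Var(B | A=5.5) = (5.6)²·(1 − (0.46)²) = 31.36·0.7884 = 24.7242.

24.7242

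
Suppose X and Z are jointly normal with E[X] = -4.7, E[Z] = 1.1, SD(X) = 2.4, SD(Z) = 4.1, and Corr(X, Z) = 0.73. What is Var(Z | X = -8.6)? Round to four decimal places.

The conditional variance in a bivariate normal is σ_Z²(1 − ρ²), independent of x.
Var(Z | X=-8.6) = (4.1)²·(1 − (0.73)²) = 16.81·0.4671 = 7.8520.

7.8520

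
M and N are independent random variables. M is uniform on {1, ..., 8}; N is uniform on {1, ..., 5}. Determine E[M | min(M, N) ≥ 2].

P(min(M, N) ≥ 2) = 7/10.
Summing M·P(x,y) over outcomes with min(M, N) ≥ 2 gives 7/2.
E[M | min(M, N) ≥ 2] = (7/2) / (7/10) = 5.

5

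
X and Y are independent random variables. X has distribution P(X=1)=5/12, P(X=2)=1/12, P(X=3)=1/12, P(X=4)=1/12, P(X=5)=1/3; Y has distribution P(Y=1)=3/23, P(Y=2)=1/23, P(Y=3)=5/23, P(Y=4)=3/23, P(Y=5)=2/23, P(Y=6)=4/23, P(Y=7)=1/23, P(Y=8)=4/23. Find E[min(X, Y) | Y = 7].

17/6

P(Y = 7) = 1/23.
Summing min(X,Y)·P(x,y) over outcomes with Y = 7 gives 17/138.
E[min(X, Y) | Y = 7] = (17/138) / (1/23) = 17/6.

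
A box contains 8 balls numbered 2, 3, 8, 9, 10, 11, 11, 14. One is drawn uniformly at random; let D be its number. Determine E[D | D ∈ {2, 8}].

P(D ∈ {2, 8}) = 1/4.
Σ over the event: 2·1/8 + 8·1/8 = 5/4.
E[D | D ∈ {2, 8}] = (5/4) / (1/4) = 5.

5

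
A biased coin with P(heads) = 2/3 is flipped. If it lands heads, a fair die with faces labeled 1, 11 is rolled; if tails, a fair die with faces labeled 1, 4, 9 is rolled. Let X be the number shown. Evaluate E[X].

50/9

E[X | heads] = (1+11)/2 = 6.
E[X | tails] = (1+4+9)/3 = 14/3.
E[X] = (2/3)·(6) + (1/3)·(14/3) = 50/9.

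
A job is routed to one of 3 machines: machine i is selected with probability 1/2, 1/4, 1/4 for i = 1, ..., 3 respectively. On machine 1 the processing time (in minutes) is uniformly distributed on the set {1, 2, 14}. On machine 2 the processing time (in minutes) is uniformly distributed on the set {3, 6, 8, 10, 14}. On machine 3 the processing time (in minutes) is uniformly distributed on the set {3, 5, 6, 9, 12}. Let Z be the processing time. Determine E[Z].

E[Z | machine 1] = (1+2+14)/3 = 17/3.
E[Z | machine 2] = (3+6+8+10+14)/5 = 41/5.
E[Z | machine 3] = (3+5+6+9+12)/5 = 7.
By the law of total expectation,
E[Z] = (1/2)·(17/3) + (1/4)·(41/5) + (1/4)·(7) = 199/30.

199/30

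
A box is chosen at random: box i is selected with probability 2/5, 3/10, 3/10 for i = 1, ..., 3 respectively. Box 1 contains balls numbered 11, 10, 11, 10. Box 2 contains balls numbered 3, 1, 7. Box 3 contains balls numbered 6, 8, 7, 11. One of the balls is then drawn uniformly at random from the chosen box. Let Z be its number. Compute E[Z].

77/10

E[Z | box 1] = (11+10+11+10)/4 = 21/2.
E[Z | box 2] = (3+1+7)/3 = 11/3.
E[Z | box 3] = (6+8+7+11)/4 = 8.
E[Z] = (2/5)·(21/2) + (3/10)·(11/3) + (3/10)·(8) = 77/10.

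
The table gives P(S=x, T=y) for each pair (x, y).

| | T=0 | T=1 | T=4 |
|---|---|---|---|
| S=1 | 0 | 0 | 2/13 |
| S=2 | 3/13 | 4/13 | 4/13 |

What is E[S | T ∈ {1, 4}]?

P(T ∈ {1, 4}) = 10/13.
Summing S·P(S=x,T=y) over the conditioning event gives 18/13.
E[S | T ∈ {1, 4}] = (18/13) / (10/13) = 9/5.

9/5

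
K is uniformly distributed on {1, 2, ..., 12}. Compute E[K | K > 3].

8

Given K > 3, K is equally likely to be any of {4, 5, 6, 7, 8, 9, 10, 11, 12}.
E[K | K > 3] = (4 + 5 + 6 + 7 + 8 + 9 + 10 + 11 + 12) / 9 = 8.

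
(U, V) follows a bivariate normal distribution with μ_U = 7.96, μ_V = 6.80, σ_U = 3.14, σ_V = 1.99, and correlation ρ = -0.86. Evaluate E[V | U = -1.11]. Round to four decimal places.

11.7434

The regression of V on U has slope ρ·σ_V/σ_U and passes through (μ_U, μ_V).
E[V | U=-1.11] = 6.80 + (-0.86)·(1.99/3.14)·(-1.11 − (7.96)) = 6.80 + (-0.54503)·(-9.07) = 11.7434.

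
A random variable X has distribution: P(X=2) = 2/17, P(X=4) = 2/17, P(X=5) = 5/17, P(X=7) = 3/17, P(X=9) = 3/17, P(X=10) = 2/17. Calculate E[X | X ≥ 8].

P(X ≥ 8) = 5/17.
Σ over the event: 9·3/17 + 10·2/17 = 47/17.
E[X | X ≥ 8] = (47/17) / (5/17) = 47/5.

47/5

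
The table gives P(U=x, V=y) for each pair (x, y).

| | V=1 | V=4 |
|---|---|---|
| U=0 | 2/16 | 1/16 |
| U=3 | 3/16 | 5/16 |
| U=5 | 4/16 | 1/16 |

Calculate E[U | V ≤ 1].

29/9

P(V ≤ 1) = 9/16.
Σ U·P over the event = 0·(2/16) + 3·(3/16) + 5·(4/16) = 29/16.
E[U | V ≤ 1] = (29/16) / (9/16) = 29/9.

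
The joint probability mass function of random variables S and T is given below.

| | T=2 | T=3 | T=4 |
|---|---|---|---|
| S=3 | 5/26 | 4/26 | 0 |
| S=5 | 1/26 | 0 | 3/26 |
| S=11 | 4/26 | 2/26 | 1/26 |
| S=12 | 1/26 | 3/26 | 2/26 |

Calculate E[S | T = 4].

25/3

P(T = 4) = 3/13.
Summing S·P(S=x,T=y) over the conditioning event gives 25/13.
E[S | T = 4] = (25/13) / (3/13) = 25/3.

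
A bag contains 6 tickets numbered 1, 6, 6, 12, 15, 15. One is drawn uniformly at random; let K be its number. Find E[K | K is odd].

P(K is odd) = 1/2.
Σ over the event: 1·1/6 + 15·1/3 = 31/6.
E[K | K is odd] = (31/6) / (1/2) = 31/3.

31/3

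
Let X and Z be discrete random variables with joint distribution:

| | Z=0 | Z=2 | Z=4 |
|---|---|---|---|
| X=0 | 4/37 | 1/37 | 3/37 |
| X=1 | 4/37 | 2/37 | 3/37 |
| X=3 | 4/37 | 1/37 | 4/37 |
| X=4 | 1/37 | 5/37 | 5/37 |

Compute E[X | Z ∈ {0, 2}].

45/22

P(Z ∈ {0, 2}) = 22/37.
Σ X·P over the event = 0·(4/37) + 0·(1/37) + 1·(4/37) + 1·(2/37) + 3·(4/37) + 3·(1/37) + 4·(1/37) + 4·(5/37) = 45/37.
E[X | Z ∈ {0, 2}] = (45/37) / (22/37) = 45/22.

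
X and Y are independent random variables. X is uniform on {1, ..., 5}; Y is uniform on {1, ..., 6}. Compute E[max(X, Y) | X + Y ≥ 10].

17/3

Outcomes with X + Y ≥ 10: (4,6), (5,5), (5,6), each with probability 1/30.
E[max(X, Y) | X + Y ≥ 10] = (6 + 5 + 6) / 3 = 17/3.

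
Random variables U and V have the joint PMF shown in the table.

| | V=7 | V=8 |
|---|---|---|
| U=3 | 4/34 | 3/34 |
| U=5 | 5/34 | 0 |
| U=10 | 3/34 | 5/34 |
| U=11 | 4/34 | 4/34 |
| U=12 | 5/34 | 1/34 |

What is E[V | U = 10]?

61/8

P(U = 10) = 4/17.
Σ V·P over the event = 7·(3/34) + 8·(5/34) = 61/34.
E[V | U = 10] = (61/34) / (4/17) = 61/8.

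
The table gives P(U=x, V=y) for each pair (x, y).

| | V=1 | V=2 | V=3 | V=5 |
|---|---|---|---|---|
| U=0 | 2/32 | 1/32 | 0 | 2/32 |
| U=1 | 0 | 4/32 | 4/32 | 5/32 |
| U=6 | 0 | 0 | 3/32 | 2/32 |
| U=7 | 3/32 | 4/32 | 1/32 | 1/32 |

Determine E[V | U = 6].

P(U = 6) = 5/32.
Σ V·P over the event = 3·(3/32) + 5·(2/32) = 19/32.
E[V | U = 6] = (19/32) / (5/32) = 19/5.

19/5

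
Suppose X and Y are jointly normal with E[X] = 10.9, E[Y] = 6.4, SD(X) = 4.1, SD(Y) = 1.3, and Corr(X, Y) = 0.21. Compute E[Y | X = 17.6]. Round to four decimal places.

For a bivariate normal, E[Y | X=x] = μ_Y + ρ·(σ_Y/σ_X)·(x − μ_X).
E[Y | X=17.6] = 6.4 + (0.21)·(1.3/4.1)·(17.6 − (10.9)) = 6.4 + (0.066585)·(6.7) = 6.8461.

6.8461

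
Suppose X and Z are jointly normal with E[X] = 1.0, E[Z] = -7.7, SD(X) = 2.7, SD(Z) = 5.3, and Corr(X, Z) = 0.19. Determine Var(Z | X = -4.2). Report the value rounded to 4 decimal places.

For a bivariate normal, Var(Z | X=x) = σ_Z²(1 − ρ²).
Var(Z | X=-4.2) = (5.3)²·(1 − (0.19)²) = 28.09·0.9639 = 27.0760.

27.0760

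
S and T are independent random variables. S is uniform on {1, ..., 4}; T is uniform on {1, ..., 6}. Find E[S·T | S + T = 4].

10/3

Outcomes with S + T = 4: (1,3), (2,2), (3,1), each with probability 1/24.
E[S·T | S + T = 4] = (3 + 4 + 3) / 3 = 10/3.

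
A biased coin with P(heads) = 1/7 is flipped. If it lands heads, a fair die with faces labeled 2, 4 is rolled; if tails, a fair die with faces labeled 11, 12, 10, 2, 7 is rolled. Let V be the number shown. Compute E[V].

267/35

E[V | heads] = (2+4)/2 = 3.
E[V | tails] = (11+12+10+2+7)/5 = 42/5.
E[V] = (1/7)·(3) + (6/7)·(42/5) = 267/35.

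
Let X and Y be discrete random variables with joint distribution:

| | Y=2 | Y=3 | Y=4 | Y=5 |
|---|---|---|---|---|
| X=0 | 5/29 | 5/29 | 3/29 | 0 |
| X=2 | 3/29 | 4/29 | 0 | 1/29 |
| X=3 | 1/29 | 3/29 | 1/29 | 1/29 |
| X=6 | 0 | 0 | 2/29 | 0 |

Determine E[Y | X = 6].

P(X = 6) = 2/29.
Summing Y·P(X=x,Y=y) over the conditioning event gives 8/29.
E[Y | X = 6] = (8/29) / (2/29) = 4.

4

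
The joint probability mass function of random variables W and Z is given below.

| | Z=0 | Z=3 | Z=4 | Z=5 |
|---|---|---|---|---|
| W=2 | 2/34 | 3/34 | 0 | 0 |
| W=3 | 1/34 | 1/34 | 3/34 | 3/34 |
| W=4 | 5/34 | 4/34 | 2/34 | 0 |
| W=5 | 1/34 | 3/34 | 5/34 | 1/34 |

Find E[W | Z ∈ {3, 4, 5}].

P(Z ∈ {3, 4, 5}) = 25/34.
Summing W·P(W=x,Z=y) over the conditioning event gives 48/17.
E[W | Z ∈ {3, 4, 5}] = (48/17) / (25/34) = 96/25.

96/25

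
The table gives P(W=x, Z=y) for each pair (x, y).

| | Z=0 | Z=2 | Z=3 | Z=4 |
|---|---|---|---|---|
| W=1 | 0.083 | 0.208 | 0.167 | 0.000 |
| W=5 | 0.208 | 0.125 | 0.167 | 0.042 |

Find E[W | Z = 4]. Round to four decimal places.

P(Z = 4) = 0.042.
Σ W·P over the event = 5·(0.042) = 0.210.
E[W | Z = 4] = (0.210) / (0.042) = 5.0000.

5.0000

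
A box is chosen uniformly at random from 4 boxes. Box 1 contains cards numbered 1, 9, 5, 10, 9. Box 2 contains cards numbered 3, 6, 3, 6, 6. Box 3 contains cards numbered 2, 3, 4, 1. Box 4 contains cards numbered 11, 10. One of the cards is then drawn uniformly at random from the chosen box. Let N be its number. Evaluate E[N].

E[N | box 1] = (1+9+5+10+9)/5 = 34/5.
E[N | box 2] = (3+6+3+6+6)/5 = 24/5.
E[N | box 3] = (2+3+4+1)/4 = 5/2.
E[N | box 4] = (11+10)/2 = 21/2.
E[N] = (1/4)·(34/5) + (1/4)·(24/5) + (1/4)·(5/2) + (1/4)·(21/2) = 123/20.

123/20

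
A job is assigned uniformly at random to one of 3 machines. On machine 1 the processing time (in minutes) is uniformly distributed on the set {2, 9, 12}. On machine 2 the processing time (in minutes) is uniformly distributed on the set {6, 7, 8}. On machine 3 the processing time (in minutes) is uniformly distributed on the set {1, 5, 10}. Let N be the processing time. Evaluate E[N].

20/3

E[N | machine 1] = (2+9+12)/3 = 23/3.
E[N | machine 2] = (6+7+8)/3 = 7.
E[N | machine 3] = (1+5+10)/3 = 16/3.
E[N] = (1/3)·(23/3) + (1/3)·(7) + (1/3)·(16/3) = 20/3.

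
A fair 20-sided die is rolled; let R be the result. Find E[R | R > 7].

P(R > 7) = 13/20.
E[R | R > 7] = (91/10) / (13/20) = 14.

14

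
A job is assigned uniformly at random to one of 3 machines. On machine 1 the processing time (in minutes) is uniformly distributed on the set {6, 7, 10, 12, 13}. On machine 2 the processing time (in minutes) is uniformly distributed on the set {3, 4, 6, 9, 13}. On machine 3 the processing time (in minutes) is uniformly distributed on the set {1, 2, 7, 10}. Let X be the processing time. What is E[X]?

E[X | machine 1] = (6+7+10+12+13)/5 = 48/5.
E[X | machine 2] = (3+4+6+9+13)/5 = 7.
E[X | machine 3] = (1+2+7+10)/4 = 5.
By the law of total expectation,
E[X] = (1/3)·(48/5) + (1/3)·(7) + (1/3)·(5) = 36/5.

36/5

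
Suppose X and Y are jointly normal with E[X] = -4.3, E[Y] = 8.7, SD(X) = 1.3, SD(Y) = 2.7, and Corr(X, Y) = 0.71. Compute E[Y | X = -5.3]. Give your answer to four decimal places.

The regression of Y on X has slope ρ·σ_Y/σ_X and passes through (μ_X, μ_Y).
E[Y | X=-5.3] = 8.7 + (0.71)·(2.7/1.3)·(-5.3 − (-4.3)) = 8.7 + (1.4746)·(-1) = 7.2254.

7.2254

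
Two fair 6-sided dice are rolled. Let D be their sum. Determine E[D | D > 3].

244/33

P(D > 3) = 11/12.
E[D | D > 3] = (61/9) / (11/12) = 244/33.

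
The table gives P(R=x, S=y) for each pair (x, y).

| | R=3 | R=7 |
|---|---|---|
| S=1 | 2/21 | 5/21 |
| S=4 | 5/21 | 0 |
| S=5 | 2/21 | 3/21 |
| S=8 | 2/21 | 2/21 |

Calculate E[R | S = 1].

P(S = 1) = 1/3.
Σ R·P over the event = 3·(2/21) + 7·(5/21) = 41/21.
E[R | S = 1] = (41/21) / (1/3) = 41/7.

41/7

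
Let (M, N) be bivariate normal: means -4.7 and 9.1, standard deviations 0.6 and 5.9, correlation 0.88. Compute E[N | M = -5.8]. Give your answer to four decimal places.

-0.4187

E[N | M=x] = μ_N + ρ(σ_N/σ_M)(x − μ_M) for jointly normal variables.
E[N | M=-5.8] = 9.1 + (0.88)·(5.9/0.6)·(-5.8 − (-4.7)) = 9.1 + (8.65333)·(-1.1) = -0.4187.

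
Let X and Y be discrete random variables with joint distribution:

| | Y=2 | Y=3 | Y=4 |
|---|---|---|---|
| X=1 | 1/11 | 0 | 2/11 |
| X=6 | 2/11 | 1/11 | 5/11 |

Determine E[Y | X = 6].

27/8

P(X = 6) = 8/11.
Σ Y·P over the event = 2·(2/11) + 3·(1/11) + 4·(5/11) = 27/11.
E[Y | X = 6] = (27/11) / (8/11) = 27/8.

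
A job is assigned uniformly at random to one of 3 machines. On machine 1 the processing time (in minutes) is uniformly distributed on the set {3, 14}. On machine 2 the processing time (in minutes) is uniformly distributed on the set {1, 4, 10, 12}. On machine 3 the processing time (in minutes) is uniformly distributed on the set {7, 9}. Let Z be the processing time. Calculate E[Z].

E[Z | machine 1] = (3+14)/2 = 17/2.
E[Z | machine 2] = (1+4+10+12)/4 = 27/4.
E[Z | machine 3] = (7+9)/2 = 8.
E[Z] = (1/3)·(17/2) + (1/3)·(27/4) + (1/3)·(8) = 31/4.

31/4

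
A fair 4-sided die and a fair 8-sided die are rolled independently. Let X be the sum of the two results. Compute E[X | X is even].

P(X is even) = 1/2.
Σ over the event: 2·1/32 + 4·3/32 + 6·1/8 + 8·1/8 + 10·3/32 + 12·1/32 = 7/2.
E[X | X is even] = (7/2) / (1/2) = 7.

7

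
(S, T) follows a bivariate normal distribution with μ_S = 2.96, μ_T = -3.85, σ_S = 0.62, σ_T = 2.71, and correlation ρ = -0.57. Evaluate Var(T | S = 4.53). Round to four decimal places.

Var(T | S=x) = (1 − ρ²)·σ_T².
Var(T | S=4.53) = (2.71)²·(1 − (-0.57)²) = 7.3441·0.6751 = 4.9580.

4.9580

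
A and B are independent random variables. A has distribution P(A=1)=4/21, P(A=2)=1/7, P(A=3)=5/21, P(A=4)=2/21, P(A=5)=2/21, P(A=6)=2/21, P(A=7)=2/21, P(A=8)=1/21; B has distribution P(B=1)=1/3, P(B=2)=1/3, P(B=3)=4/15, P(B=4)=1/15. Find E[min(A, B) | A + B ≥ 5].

P(A + B ≥ 5) = 68/105.
Summing min(A,B)·P(x,y) over outcomes with A + B ≥ 5 gives 146/105.
E[min(A, B) | A + B ≥ 5] = (146/105) / (68/105) = 73/34.

73/34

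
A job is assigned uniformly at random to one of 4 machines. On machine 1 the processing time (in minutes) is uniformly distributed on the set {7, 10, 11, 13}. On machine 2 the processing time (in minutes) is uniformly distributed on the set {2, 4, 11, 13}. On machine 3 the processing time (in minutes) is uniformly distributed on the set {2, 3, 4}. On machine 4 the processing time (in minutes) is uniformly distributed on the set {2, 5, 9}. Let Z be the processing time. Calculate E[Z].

E[Z | machine 1] = (7+10+11+13)/4 = 41/4.
E[Z | machine 2] = (2+4+11+13)/4 = 15/2.
E[Z | machine 3] = (2+3+4)/3 = 3.
E[Z | machine 4] = (2+5+9)/3 = 16/3.
By the law of total expectation,
E[Z] = (1/4)·(41/4) + (1/4)·(15/2) + (1/4)·(3) + (1/4)·(16/3) = 313/48.

313/48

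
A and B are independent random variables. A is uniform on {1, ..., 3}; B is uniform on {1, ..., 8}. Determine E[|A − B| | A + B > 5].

P(A + B > 5) = 5/8.
Summing |A−B|·P(x,y) over outcomes with A + B > 5 gives 19/8.
E[|A − B| | A + B > 5] = (19/8) / (5/8) = 19/5.

19/5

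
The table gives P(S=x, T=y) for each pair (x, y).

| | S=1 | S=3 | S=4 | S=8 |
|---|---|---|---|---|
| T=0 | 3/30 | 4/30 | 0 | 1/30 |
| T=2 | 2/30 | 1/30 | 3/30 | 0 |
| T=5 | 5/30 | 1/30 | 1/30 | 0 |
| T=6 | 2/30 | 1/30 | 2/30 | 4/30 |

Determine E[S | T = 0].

P(T = 0) = 4/15.
Σ S·P over the event = 1·(3/30) + 3·(4/30) + 8·(1/30) = 23/30.
E[S | T = 0] = (23/30) / (4/15) = 23/8.

23/8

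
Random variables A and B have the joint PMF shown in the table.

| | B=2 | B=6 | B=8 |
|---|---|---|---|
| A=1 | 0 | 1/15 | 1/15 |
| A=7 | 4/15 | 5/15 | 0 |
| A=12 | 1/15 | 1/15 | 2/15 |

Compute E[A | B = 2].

8

P(B = 2) = 1/3.
Σ A·P over the event = 7·(4/15) + 12·(1/15) = 8/3.
E[A | B = 2] = (8/3) / (1/3) = 8.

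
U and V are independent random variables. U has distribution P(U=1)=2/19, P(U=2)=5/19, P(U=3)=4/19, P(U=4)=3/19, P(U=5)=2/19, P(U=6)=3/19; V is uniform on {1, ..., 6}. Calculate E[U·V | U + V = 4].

P(U + V = 4) = 11/114.
Summing UV·P(x,y) over outcomes with U + V = 4 gives 1/3.
E[U·V | U + V = 4] = (1/3) / (11/114) = 38/11.

38/11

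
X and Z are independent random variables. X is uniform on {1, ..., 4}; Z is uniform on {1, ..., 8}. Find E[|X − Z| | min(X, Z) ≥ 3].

P(min(X, Z) ≥ 3) = 3/8.
Summing |X−Z|·P(x,y) over outcomes with min(X, Z) ≥ 3 gives 13/16.
E[|X − Z| | min(X, Z) ≥ 3] = (13/16) / (3/8) = 13/6.

13/6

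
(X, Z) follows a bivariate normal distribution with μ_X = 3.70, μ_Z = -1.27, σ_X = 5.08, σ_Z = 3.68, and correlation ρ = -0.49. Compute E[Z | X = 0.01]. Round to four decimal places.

0.0398

The regression of Z on X has slope ρ·σ_Z/σ_X and passes through (μ_X, μ_Z).
E[Z | X=0.01] = -1.27 + (-0.49)·(3.68/5.08)·(0.01 − (3.70)) = -1.27 + (-0.35496)·(-3.69) = 0.0398.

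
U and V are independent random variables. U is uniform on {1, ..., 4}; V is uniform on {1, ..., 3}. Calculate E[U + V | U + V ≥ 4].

46/9

Outcomes with U + V ≥ 4: (1,3), (2,2), (2,3), (3,1), (3,2), (3,3), (4,1), (4,2), (4,3), each with probability 1/12.
E[U + V | U + V ≥ 4] = (4 + 4 + 5 + 4 + 5 + 6 + 5 + 6 + 7) / 9 = 46/9.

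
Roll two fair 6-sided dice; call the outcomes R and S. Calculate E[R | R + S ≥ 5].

58/15

P(R + S ≥ 5) = 5/6.
Summing R·P(x,y) over outcomes with R + S ≥ 5 gives 29/9.
E[R | R + S ≥ 5] = (29/9) / (5/6) = 58/15.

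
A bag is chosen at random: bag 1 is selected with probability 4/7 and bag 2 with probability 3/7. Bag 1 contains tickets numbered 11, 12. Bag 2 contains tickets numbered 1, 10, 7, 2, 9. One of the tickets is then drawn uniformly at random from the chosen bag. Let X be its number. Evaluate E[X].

317/35

E[X | bag 1] = (11+12)/2 = 23/2.
E[X | bag 2] = (1+10+7+2+9)/5 = 29/5.
By the law of total expectation,
E[X] = (4/7)·(23/2) + (3/7)·(29/5) = 317/35.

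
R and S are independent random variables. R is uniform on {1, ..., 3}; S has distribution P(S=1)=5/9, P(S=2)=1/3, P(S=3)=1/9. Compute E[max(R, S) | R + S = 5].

P(R + S = 5) = 4/27.
Summing max(R,S)·P(x,y) over outcomes with R + S = 5 gives 4/9.
E[max(R, S) | R + S = 5] = (4/9) / (4/27) = 3.

3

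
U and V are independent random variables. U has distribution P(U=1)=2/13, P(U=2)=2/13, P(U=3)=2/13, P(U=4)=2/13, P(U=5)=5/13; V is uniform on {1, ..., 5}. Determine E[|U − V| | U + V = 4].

4/3

P(U + V = 4) = 6/65.
Summing |U−V|·P(x,y) over outcomes with U + V = 4 gives 8/65.
E[|U − V| | U + V = 4] = (8/65) / (6/65) = 4/3.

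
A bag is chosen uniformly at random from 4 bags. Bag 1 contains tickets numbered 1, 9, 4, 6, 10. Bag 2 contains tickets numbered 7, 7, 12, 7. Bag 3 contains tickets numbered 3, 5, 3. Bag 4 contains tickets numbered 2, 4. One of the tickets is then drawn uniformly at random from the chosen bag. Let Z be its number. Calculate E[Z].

251/48

E[Z | bag 1] = (1+9+4+6+10)/5 = 6.
E[Z | bag 2] = (7+7+12+7)/4 = 33/4.
E[Z | bag 3] = (3+5+3)/3 = 11/3.
E[Z | bag 4] = (2+4)/2 = 3.
By the law of total expectation,
E[Z] = (1/4)·(6) + (1/4)·(33/4) + (1/4)·(11/3) + (1/4)·(3) = 251/48.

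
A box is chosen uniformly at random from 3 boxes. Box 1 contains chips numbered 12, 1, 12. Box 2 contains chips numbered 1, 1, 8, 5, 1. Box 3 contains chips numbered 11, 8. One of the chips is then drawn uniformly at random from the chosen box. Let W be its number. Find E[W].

E[W | box 1] = (12+1+12)/3 = 25/3.
E[W | box 2] = (1+1+8+5+1)/5 = 16/5.
E[W | box 3] = (11+8)/2 = 19/2.
E[W] = (1/3)·(25/3) + (1/3)·(16/5) + (1/3)·(19/2) = 631/90.

631/90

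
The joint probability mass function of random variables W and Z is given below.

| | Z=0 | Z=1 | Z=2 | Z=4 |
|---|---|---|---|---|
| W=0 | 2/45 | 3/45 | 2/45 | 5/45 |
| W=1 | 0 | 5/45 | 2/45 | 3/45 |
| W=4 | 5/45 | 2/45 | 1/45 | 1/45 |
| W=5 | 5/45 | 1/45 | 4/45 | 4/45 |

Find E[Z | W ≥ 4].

P(W ≥ 4) = 23/45.
Σ Z·P over the event = 0·(5/45) + 1·(2/45) + 2·(1/45) + 4·(1/45) + 0·(5/45) + 1·(1/45) + 2·(4/45) + 4·(4/45) = 11/15.
E[Z | W ≥ 4] = (11/15) / (23/45) = 33/23.

33/23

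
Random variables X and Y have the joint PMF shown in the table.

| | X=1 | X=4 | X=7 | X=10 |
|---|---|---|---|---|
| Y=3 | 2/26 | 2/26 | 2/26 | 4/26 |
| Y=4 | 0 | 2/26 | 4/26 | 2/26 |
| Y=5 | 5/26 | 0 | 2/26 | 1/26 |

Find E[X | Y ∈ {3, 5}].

31/6

P(Y ∈ {3, 5}) = 9/13.
Σ X·P over the event = 1·(2/26) + 1·(5/26) + 4·(2/26) + 7·(2/26) + 7·(2/26) + 10·(4/26) + 10·(1/26) = 93/26.
E[X | Y ∈ {3, 5}] = (93/26) / (9/13) = 31/6.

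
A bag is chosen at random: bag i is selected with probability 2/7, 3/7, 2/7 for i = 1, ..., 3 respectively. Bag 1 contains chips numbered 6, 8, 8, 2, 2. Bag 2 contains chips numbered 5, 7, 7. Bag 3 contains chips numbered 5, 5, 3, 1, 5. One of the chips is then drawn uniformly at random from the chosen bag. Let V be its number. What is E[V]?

37/7

E[V | bag 1] = (6+8+8+2+2)/5 = 26/5.
E[V | bag 2] = (5+7+7)/3 = 19/3.
E[V | bag 3] = (5+5+3+1+5)/5 = 19/5.
By the law of total expectation,
E[V] = (2/7)·(26/5) + (3/7)·(19/3) + (2/7)·(19/5) = 37/7.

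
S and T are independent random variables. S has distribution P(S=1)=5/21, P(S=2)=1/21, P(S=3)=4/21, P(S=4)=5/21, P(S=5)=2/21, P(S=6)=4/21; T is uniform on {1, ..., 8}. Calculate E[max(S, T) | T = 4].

P(T = 4) = 1/8.
Summing max(S,T)·P(x,y) over outcomes with T = 4 gives 47/84.
E[max(S, T) | T = 4] = (47/84) / (1/8) = 94/21.

94/21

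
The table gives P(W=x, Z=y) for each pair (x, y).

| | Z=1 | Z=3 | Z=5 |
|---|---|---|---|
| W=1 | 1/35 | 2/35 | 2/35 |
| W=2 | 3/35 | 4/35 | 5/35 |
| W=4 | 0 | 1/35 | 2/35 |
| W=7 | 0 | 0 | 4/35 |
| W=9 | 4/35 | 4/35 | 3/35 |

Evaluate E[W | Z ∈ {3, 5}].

125/27

P(Z ∈ {3, 5}) = 27/35.
Summing W·P(W=x,Z=y) over the conditioning event gives 25/7.
E[W | Z ∈ {3, 5}] = (25/7) / (27/35) = 125/27.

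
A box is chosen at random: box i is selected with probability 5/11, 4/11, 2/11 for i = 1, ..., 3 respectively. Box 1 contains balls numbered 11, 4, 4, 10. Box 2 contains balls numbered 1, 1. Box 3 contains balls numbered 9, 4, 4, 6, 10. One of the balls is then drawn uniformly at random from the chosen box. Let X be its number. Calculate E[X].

1069/220

E[X | box 1] = (11+4+4+10)/4 = 29/4.
E[X | box 2] = (1+1)/2 = 1.
E[X | box 3] = (9+4+4+6+10)/5 = 33/5.
By the law of total expectation,
E[X] = (5/11)·(29/4) + (4/11)·(1) + (2/11)·(33/5) = 1069/220.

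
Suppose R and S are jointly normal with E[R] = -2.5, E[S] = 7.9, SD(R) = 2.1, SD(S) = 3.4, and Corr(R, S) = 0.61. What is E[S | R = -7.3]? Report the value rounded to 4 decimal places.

For a bivariate normal, E[S | R=x] = μ_S + ρ·(σ_S/σ_R)·(x − μ_R).
E[S | R=-7.3] = 7.9 + (0.61)·(3.4/2.1)·(-7.3 − (-2.5)) = 7.9 + (0.98762)·(-4.8) = 3.1594.

3.1594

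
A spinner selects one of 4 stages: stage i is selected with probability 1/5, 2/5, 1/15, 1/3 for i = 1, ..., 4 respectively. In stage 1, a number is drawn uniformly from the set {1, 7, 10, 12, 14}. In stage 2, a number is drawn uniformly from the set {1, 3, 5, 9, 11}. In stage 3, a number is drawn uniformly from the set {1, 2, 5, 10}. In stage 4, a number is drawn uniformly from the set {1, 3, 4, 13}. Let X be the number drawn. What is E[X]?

E[X | stage 1] = (1+7+10+12+14)/5 = 44/5.
E[X | stage 2] = (1+3+5+9+11)/5 = 29/5.
E[X | stage 3] = (1+2+5+10)/4 = 9/2.
E[X | stage 4] = (1+3+4+13)/4 = 21/4.
E[X] = (1/5)·(44/5) + (2/5)·(29/5) + (1/15)·(9/2) + (1/3)·(21/4) = 613/100.

613/100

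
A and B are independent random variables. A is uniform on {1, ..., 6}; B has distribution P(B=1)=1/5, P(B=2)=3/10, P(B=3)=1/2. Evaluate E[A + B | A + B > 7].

109/13

P(A + B > 7) = 13/60.
Summing (A+B)·P(x,y) over outcomes with A + B > 7 gives 109/60.
E[A + B | A + B > 7] = (109/60) / (13/60) = 109/13.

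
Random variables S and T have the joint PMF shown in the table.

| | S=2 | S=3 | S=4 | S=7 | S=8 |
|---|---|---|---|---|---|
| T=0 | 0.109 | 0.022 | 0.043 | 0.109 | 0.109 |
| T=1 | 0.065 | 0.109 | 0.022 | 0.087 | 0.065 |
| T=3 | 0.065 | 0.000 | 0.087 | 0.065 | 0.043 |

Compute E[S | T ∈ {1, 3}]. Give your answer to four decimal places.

P(T ∈ {1, 3}) = 0.608.
Summing S·P(S=x,T=y) over the conditioning event gives 2.951.
E[S | T ∈ {1, 3}] = (2.951) / (0.608) = 4.8536.

4.8536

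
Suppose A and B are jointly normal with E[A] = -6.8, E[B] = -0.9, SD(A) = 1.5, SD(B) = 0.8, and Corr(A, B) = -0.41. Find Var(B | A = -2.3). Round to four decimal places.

0.5324

The conditional variance in a bivariate normal is σ_B²(1 − ρ²), independent of x.
Var(B | A=-2.3) = (0.8)²·(1 − (-0.41)²) = 0.64·0.8319 = 0.5324.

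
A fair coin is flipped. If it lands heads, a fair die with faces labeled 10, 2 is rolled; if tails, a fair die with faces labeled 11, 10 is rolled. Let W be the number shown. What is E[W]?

33/4

E[W | heads] = (10+2)/2 = 6.
E[W | tails] = (11+10)/2 = 21/2.
By the law of total expectation,
E[W] = (1/2)·(6) + (1/2)·(21/2) = 33/4.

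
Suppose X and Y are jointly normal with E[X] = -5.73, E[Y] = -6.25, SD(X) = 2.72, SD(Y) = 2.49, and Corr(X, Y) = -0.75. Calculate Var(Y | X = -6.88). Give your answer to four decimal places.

Var(Y | X=x) = (1 − ρ²)·σ_Y².
Var(Y | X=-6.88) = (2.49)²·(1 − (-0.75)²) = 6.2001·0.4375 = 2.7125.

2.7125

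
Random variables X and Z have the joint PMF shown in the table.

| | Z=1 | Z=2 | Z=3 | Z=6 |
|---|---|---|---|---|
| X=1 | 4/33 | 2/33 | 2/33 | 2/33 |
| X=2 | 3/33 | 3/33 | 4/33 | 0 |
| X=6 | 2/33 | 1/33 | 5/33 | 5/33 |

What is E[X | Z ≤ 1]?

P(Z ≤ 1) = 3/11.
Σ X·P over the event = 1·(4/33) + 2·(3/33) + 6·(2/33) = 2/3.
E[X | Z ≤ 1] = (2/3) / (3/11) = 22/9.

22/9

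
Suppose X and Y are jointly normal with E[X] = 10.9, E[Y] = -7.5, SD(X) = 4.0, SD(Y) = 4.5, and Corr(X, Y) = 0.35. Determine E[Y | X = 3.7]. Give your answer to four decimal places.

-10.3350

The regression of Y on X has slope ρ·σ_Y/σ_X and passes through (μ_X, μ_Y).
E[Y | X=3.7] = -7.5 + (0.35)·(4.5/4.0)·(3.7 − (10.9)) = -7.5 + (0.39375)·(-7.2) = -10.3350.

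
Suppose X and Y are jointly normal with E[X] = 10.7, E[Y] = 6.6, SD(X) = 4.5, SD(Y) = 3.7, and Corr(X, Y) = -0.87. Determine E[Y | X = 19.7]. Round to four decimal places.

E[Y | X=x] = μ_Y + ρ(σ_Y/σ_X)(x − μ_X) for jointly normal variables.
E[Y | X=19.7] = 6.6 + (-0.87)·(3.7/4.5)·(19.7 − (10.7)) = 6.6 + (-0.71533)·(9) = 0.1620.

0.1620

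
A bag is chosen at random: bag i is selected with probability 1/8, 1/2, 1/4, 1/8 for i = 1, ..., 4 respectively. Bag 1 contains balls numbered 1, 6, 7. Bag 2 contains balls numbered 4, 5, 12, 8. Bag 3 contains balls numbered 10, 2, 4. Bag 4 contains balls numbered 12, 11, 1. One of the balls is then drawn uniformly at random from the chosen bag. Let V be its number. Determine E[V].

E[V | bag 1] = (1+6+7)/3 = 14/3.
E[V | bag 2] = (4+5+12+8)/4 = 29/4.
E[V | bag 3] = (10+2+4)/3 = 16/3.
E[V | bag 4] = (12+11+1)/3 = 8.
E[V] = (1/8)·(14/3) + (1/2)·(29/4) + (1/4)·(16/3) + (1/8)·(8) = 157/24.

157/24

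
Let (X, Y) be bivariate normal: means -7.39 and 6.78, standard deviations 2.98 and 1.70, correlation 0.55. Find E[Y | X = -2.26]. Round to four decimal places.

The regression of Y on X has slope ρ·σ_Y/σ_X and passes through (μ_X, μ_Y).
E[Y | X=-2.26] = 6.78 + (0.55)·(1.70/2.98)·(-2.26 − (-7.39)) = 6.78 + (0.31376)·(5.13) = 8.3896.

8.3896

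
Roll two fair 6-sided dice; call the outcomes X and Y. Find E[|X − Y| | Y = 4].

3/2

Outcomes with Y = 4: (1,4), (2,4), (3,4), (4,4), (5,4), (6,4), each with probability 1/36.
E[|X − Y| | Y = 4] = (3 + 2 + 1 + 0 + 1 + 2) / 6 = 3/2.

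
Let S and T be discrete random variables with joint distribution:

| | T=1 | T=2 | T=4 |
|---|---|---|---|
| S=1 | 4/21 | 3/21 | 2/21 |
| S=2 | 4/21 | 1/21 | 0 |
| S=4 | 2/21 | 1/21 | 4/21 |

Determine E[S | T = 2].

P(T = 2) = 5/21.
Summing S·P(S=x,T=y) over the conditioning event gives 3/7.
E[S | T = 2] = (3/7) / (5/21) = 9/5.

9/5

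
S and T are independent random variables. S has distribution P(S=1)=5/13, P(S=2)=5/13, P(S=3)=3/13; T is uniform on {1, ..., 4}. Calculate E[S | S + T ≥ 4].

76/37

P(S + T ≥ 4) = 37/52.
Summing S·P(x,y) over outcomes with S + T ≥ 4 gives 19/13.
E[S | S + T ≥ 4] = (19/13) / (37/52) = 76/37.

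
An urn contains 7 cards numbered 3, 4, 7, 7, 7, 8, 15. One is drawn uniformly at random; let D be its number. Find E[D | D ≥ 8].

23/2

P(D ≥ 8) = 2/7.
Σ over the event: 8·1/7 + 15·1/7 = 23/7.
E[D | D ≥ 8] = (23/7) / (2/7) = 23/2.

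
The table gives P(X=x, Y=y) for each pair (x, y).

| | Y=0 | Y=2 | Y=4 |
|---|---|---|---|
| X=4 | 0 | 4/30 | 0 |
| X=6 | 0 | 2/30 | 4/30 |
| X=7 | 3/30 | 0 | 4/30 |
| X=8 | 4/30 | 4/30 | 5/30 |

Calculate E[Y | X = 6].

P(X = 6) = 1/5.
Σ Y·P over the event = 2·(2/30) + 4·(4/30) = 2/3.
E[Y | X = 6] = (2/3) / (1/5) = 10/3.

10/3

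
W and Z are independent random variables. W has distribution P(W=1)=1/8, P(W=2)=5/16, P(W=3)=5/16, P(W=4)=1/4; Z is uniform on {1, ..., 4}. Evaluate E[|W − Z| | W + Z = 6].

P(W + Z = 6) = 7/32.
Summing |W−Z|·P(x,y) over outcomes with W + Z = 6 gives 9/32.
E[|W − Z| | W + Z = 6] = (9/32) / (7/32) = 9/7.

9/7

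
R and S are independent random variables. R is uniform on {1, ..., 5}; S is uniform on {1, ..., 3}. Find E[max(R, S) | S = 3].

Outcomes with S = 3: (1,3), (2,3), (3,3), (4,3), (5,3), each with probability 1/15.
E[max(R, S) | S = 3] = (3 + 3 + 3 + 4 + 5) / 5 = 18/5.

18/5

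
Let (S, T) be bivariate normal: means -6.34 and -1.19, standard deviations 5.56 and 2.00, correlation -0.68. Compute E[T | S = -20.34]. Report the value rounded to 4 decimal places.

The regression of T on S has slope ρ·σ_T/σ_S and passes through (μ_S, μ_T).
E[T | S=-20.34] = -1.19 + (-0.68)·(2.00/5.56)·(-20.34 − (-6.34)) = -1.19 + (-0.244604)·(-14) = 2.2345.

2.2345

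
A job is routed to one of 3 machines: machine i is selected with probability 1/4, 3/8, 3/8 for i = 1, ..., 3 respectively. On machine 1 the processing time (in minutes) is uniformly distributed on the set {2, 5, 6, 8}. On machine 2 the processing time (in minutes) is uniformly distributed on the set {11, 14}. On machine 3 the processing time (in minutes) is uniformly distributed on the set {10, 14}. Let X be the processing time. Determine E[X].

E[X | machine 1] = (2+5+6+8)/4 = 21/4.
E[X | machine 2] = (11+14)/2 = 25/2.
E[X | machine 3] = (10+14)/2 = 12.
E[X] = (1/4)·(21/4) + (3/8)·(25/2) + (3/8)·(12) = 21/2.

21/2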